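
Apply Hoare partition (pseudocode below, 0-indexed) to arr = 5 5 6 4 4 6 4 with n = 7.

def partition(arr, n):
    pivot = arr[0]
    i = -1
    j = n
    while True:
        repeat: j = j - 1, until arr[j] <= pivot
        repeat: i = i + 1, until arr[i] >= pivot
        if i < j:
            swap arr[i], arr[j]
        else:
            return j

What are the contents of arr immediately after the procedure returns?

4 4 4 6 5 6 5

pivot = arr[0] = 5; i = -1, j = 7
j→6 (arr[6]=4≤5), i→0 (arr[0]=5≥5); i<j, swap → 4 5 6 4 4 6 5
j→4 (arr[4]=4≤5), i→1 (arr[1]=5≥5); i<j, swap → 4 4 6 4 5 6 5
j→3 (arr[3]=4≤5), i→2 (arr[2]=6≥5); i<j, swap → 4 4 4 6 5 6 5
j→2, i→3; i≥j, return j=2. arr = 4 4 4 6 5 6 5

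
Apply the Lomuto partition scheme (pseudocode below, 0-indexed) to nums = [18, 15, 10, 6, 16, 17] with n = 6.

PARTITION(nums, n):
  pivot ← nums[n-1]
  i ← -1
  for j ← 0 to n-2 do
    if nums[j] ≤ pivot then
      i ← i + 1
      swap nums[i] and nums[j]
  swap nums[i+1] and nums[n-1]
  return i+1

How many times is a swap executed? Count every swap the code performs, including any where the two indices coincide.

pivot=17, i=-1
j=0: 18>17, skip
j=1: 15≤17, i=0, swap(0,1) ⇒ [15, 18, 10, 6, 16, 17]
j=2: 10≤17, i=1, swap(1,2) ⇒ [15, 10, 18, 6, 16, 17]
j=3: 6≤17, i=2, swap(2,3) ⇒ [15, 10, 6, 18, 16, 17]
j=4: 16≤17, i=3, swap(3,4) ⇒ [15, 10, 6, 16, 18, 17]
swap(4,5) ⇒ [15, 10, 6, 16, 17, 18]; return 4

5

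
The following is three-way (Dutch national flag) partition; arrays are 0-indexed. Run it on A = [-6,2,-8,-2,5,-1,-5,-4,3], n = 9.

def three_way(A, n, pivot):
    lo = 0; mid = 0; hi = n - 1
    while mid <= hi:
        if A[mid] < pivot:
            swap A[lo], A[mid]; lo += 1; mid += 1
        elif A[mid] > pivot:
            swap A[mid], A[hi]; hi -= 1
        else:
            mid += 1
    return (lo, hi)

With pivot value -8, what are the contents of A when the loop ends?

[-8,2,-2,5,-1,-5,-4,3,-6]

pivot = -8; lo=0, mid=0, hi=8
A[mid]=-6>-8: swap A[0],A[8]; hi=7 → [3,2,-8,-2,5,-1,-5,-4,-6]
A[mid]=3>-8: swap A[0],A[7]; hi=6 → [-4,2,-8,-2,5,-1,-5,3,-6]
A[mid]=-4>-8: swap A[0],A[6]; hi=5 → [-5,2,-8,-2,5,-1,-4,3,-6]
A[mid]=-5>-8: swap A[0],A[5]; hi=4 → [-1,2,-8,-2,5,-5,-4,3,-6]
A[mid]=-1>-8: swap A[0],A[4]; hi=3 → [5,2,-8,-2,-1,-5,-4,3,-6]
A[mid]=5>-8: swap A[0],A[3]; hi=2 → [-2,2,-8,5,-1,-5,-4,3,-6]
A[mid]=-2>-8: swap A[0],A[2]; hi=1 → [-8,2,-2,5,-1,-5,-4,3,-6]
A[mid]=-8=-8: mid=1
A[mid]=2>-8: swap A[1],A[1]; hi=0 → [-8,2,-2,5,-1,-5,-4,3,-6]
end: lo=0, hi=0; A = [-8,2,-2,5,-1,-5,-4,3,-6]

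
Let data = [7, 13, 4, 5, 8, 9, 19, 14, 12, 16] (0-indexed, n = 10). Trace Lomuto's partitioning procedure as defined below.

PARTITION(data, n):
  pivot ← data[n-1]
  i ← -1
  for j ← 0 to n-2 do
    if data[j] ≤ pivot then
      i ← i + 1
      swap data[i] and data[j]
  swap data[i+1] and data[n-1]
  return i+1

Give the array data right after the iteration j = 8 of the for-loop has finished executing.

pivot = data[9] = 16; i = -1
j=0: data[0]=7 ≤ 16 → i=0, swap data[0],data[0] (no change) → [7, 13, 4, 5, 8, 9, 19, 14, 12, 16]
j=1: data[1]=13 ≤ 16 → i=1, swap data[1],data[1] (no change) → [7, 13, 4, 5, 8, 9, 19, 14, 12, 16]
j=2: data[2]=4 ≤ 16 → i=2, swap data[2],data[2] (no change) → [7, 13, 4, 5, 8, 9, 19, 14, 12, 16]
j=3: data[3]=5 ≤ 16 → i=3, swap data[3],data[3] (no change) → [7, 13, 4, 5, 8, 9, 19, 14, 12, 16]
j=4: data[4]=8 ≤ 16 → i=4, swap data[4],data[4] (no change) → [7, 13, 4, 5, 8, 9, 19, 14, 12, 16]
j=5: data[5]=9 ≤ 16 → i=5, swap data[5],data[5] (no change) → [7, 13, 4, 5, 8, 9, 19, 14, 12, 16]
j=6: data[6]=19 > 16 → no swap
j=7: data[7]=14 ≤ 16 → i=6, swap data[6],data[7] → [7, 13, 4, 5, 8, 9, 14, 19, 12, 16]
j=8: data[8]=12 ≤ 16 → i=7, swap data[7],data[8] → [7, 13, 4, 5, 8, 9, 14, 12, 19, 16]
(after j=8) data = [7, 13, 4, 5, 8, 9, 14, 12, 19, 16]

[7, 13, 4, 5, 8, 9, 14, 12, 19, 16]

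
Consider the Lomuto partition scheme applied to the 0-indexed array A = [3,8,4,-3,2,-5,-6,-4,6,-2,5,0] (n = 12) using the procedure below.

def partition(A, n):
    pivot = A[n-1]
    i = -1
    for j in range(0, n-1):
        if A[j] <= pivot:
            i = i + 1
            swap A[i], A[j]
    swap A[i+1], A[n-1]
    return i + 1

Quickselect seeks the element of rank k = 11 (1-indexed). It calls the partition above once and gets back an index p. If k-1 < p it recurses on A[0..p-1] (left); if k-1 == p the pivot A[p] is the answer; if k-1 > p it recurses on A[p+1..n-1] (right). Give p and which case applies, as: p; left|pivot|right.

5; right

pivot = A[11] = 0; i = -1
j=0: A[0]=3 > 0 → no swap
j=1: A[1]=8 > 0 → no swap
j=2: A[2]=4 > 0 → no swap
j=3: A[3]=-3 ≤ 0 → i=0, swap A[0],A[3] → [-3,8,4,3,2,-5,-6,-4,6,-2,5,0]
j=4: A[4]=2 > 0 → no swap
j=5: A[5]=-5 ≤ 0 → i=1, swap A[1],A[5] → [-3,-5,4,3,2,8,-6,-4,6,-2,5,0]
j=6: A[6]=-6 ≤ 0 → i=2, swap A[2],A[6] → [-3,-5,-6,3,2,8,4,-4,6,-2,5,0]
j=7: A[7]=-4 ≤ 0 → i=3, swap A[3],A[7] → [-3,-5,-6,-4,2,8,4,3,6,-2,5,0]
j=8: A[8]=6 > 0 → no swap
j=9: A[9]=-2 ≤ 0 → i=4, swap A[4],A[9] → [-3,-5,-6,-4,-2,8,4,3,6,2,5,0]
j=10: A[10]=5 > 0 → no swap
final swap A[5],A[11] → [-3,-5,-6,-4,-2,0,4,3,6,2,5,8]; return 5
p = 5; k-1 = 10 > 5 ⇒ right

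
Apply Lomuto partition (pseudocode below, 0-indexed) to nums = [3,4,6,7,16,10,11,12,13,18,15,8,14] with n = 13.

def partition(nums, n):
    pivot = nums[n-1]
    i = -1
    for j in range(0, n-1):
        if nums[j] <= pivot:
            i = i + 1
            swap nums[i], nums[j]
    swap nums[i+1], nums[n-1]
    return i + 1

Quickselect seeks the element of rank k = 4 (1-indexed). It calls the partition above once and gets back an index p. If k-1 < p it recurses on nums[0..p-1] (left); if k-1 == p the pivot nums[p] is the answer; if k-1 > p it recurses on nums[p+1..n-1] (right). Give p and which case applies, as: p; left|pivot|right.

9; left

pivot = nums[12] = 14; i = -1
j=0: nums[0]=3 ≤ 14 → i=0, swap nums[0],nums[0] (no change) → [3,4,6,7,16,10,11,12,13,18,15,8,14]
j=1: nums[1]=4 ≤ 14 → i=1, swap nums[1],nums[1] (no change) → [3,4,6,7,16,10,11,12,13,18,15,8,14]
j=2: nums[2]=6 ≤ 14 → i=2, swap nums[2],nums[2] (no change) → [3,4,6,7,16,10,11,12,13,18,15,8,14]
j=3: nums[3]=7 ≤ 14 → i=3, swap nums[3],nums[3] (no change) → [3,4,6,7,16,10,11,12,13,18,15,8,14]
j=4: nums[4]=16 > 14 → no swap
j=5: nums[5]=10 ≤ 14 → i=4, swap nums[4],nums[5] → [3,4,6,7,10,16,11,12,13,18,15,8,14]
j=6: nums[6]=11 ≤ 14 → i=5, swap nums[5],nums[6] → [3,4,6,7,10,11,16,12,13,18,15,8,14]
j=7: nums[7]=12 ≤ 14 → i=6, swap nums[6],nums[7] → [3,4,6,7,10,11,12,16,13,18,15,8,14]
j=8: nums[8]=13 ≤ 14 → i=7, swap nums[7],nums[8] → [3,4,6,7,10,11,12,13,16,18,15,8,14]
j=9: nums[9]=18 > 14 → no swap
j=10: nums[10]=15 > 14 → no swap
j=11: nums[11]=8 ≤ 14 → i=8, swap nums[8],nums[11] → [3,4,6,7,10,11,12,13,8,18,15,16,14]
final swap nums[9],nums[12] → [3,4,6,7,10,11,12,13,8,14,15,16,18]; return 9
p = 9; k-1 = 3 < 9 ⇒ left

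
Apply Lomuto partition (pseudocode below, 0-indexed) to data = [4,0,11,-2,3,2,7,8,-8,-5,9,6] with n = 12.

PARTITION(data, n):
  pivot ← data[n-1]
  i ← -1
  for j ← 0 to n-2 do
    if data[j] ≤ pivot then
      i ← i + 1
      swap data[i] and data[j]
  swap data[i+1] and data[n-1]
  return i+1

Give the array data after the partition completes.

pivot=6, i=-1
j=0: 4≤6, i=0, swap(0,0) ⇒ [4,0,11,-2,3,2,7,8,-8,-5,9,6]
j=1: 0≤6, i=1, swap(1,1) ⇒ [4,0,11,-2,3,2,7,8,-8,-5,9,6]
j=2: 11>6, skip
j=3: -2≤6, i=2, swap(2,3) ⇒ [4,0,-2,11,3,2,7,8,-8,-5,9,6]
j=4: 3≤6, i=3, swap(3,4) ⇒ [4,0,-2,3,11,2,7,8,-8,-5,9,6]
j=5: 2≤6, i=4, swap(4,5) ⇒ [4,0,-2,3,2,11,7,8,-8,-5,9,6]
j=6: 7>6, skip
j=7: 8>6, skip
j=8: -8≤6, i=5, swap(5,8) ⇒ [4,0,-2,3,2,-8,7,8,11,-5,9,6]
j=9: -5≤6, i=6, swap(6,9) ⇒ [4,0,-2,3,2,-8,-5,8,11,7,9,6]
j=10: 9>6, skip
swap(7,11) ⇒ [4,0,-2,3,2,-8,-5,6,11,7,9,8]; return 7

[4,0,-2,3,2,-8,-5,6,11,7,9,8]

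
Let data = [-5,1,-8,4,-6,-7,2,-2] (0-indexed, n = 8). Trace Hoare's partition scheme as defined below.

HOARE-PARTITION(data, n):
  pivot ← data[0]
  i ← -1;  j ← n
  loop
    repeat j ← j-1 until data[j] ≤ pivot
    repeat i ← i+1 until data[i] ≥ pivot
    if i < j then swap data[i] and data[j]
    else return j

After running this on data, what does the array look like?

[-7,-6,-8,4,1,-5,2,-2]

pivot = data[0] = -5; i = -1, j = 8
j→5 (data[5]=-7≤-5), i→0 (data[0]=-5≥-5); i<j, swap → [-7,1,-8,4,-6,-5,2,-2]
j→4 (data[4]=-6≤-5), i→1 (data[1]=1≥-5); i<j, swap → [-7,-6,-8,4,1,-5,2,-2]
j→2, i→3; i≥j, return j=2. data = [-7,-6,-8,4,1,-5,2,-2]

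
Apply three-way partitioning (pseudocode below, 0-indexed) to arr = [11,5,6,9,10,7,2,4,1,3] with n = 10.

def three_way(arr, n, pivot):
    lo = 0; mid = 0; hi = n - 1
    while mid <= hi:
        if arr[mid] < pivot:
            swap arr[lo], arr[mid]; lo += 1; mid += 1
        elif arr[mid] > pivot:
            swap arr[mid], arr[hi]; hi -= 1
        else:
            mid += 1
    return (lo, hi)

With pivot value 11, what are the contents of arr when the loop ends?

[5,6,9,10,7,2,4,1,3,11]

lo=0 mid=0 hi=9
11=11: mid=1
5<11: swap(0,1), lo=1 mid=2 ⇒ [5,11,6,9,10,7,2,4,1,3]
6<11: swap(1,2), lo=2 mid=3 ⇒ [5,6,11,9,10,7,2,4,1,3]
9<11: swap(2,3), lo=3 mid=4 ⇒ [5,6,9,11,10,7,2,4,1,3]
10<11: swap(3,4), lo=4 mid=5 ⇒ [5,6,9,10,11,7,2,4,1,3]
7<11: swap(4,5), lo=5 mid=6 ⇒ [5,6,9,10,7,11,2,4,1,3]
2<11: swap(5,6), lo=6 mid=7 ⇒ [5,6,9,10,7,2,11,4,1,3]
4<11: swap(6,7), lo=7 mid=8 ⇒ [5,6,9,10,7,2,4,11,1,3]
1<11: swap(7,8), lo=8 mid=9 ⇒ [5,6,9,10,7,2,4,1,11,3]
3<11: swap(8,9), lo=9 mid=10 ⇒ [5,6,9,10,7,2,4,1,3,11]
done. lo=9 hi=9; arr=[5,6,9,10,7,2,4,1,3,11]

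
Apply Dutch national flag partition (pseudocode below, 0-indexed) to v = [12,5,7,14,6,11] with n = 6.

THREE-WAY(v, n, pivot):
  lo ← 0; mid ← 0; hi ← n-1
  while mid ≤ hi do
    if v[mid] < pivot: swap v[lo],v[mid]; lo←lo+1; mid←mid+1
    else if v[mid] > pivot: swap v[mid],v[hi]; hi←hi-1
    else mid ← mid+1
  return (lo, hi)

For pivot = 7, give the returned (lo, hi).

pivot = 7; lo=0, mid=0, hi=5
v[mid]=12>7: swap v[0],v[5]; hi=4 → [11,5,7,14,6,12]
v[mid]=11>7: swap v[0],v[4]; hi=3 → [6,5,7,14,11,12]
v[mid]=6<7: swap v[0],v[0]; lo=1,mid=1 → [6,5,7,14,11,12]
v[mid]=5<7: swap v[1],v[1]; lo=2,mid=2 → [6,5,7,14,11,12]
v[mid]=7=7: mid=3
v[mid]=14>7: swap v[3],v[3]; hi=2 → [6,5,7,14,11,12]
end: lo=2, hi=2; v = [6,5,7,14,11,12]

(2, 2)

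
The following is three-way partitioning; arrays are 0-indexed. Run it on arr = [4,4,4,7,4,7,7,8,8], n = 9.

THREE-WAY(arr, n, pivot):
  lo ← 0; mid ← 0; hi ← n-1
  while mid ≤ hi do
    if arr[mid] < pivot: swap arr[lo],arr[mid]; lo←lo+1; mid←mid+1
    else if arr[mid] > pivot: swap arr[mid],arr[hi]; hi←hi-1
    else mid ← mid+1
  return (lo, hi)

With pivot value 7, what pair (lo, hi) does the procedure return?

pivot = 7; lo=0, mid=0, hi=8
arr[mid]=4<7: swap arr[0],arr[0]; lo=1,mid=1 → [4,4,4,7,4,7,7,8,8]
arr[mid]=4<7: swap arr[1],arr[1]; lo=2,mid=2 → [4,4,4,7,4,7,7,8,8]
arr[mid]=4<7: swap arr[2],arr[2]; lo=3,mid=3 → [4,4,4,7,4,7,7,8,8]
arr[mid]=7=7: mid=4
arr[mid]=4<7: swap arr[3],arr[4]; lo=4,mid=5 → [4,4,4,4,7,7,7,8,8]
arr[mid]=7=7: mid=6
arr[mid]=7=7: mid=7
arr[mid]=8>7: swap arr[7],arr[8]; hi=7 → [4,4,4,4,7,7,7,8,8]
arr[mid]=8>7: swap arr[7],arr[7]; hi=6 → [4,4,4,4,7,7,7,8,8]
end: lo=4, hi=6; arr = [4,4,4,4,7,7,7,8,8]

(4, 6)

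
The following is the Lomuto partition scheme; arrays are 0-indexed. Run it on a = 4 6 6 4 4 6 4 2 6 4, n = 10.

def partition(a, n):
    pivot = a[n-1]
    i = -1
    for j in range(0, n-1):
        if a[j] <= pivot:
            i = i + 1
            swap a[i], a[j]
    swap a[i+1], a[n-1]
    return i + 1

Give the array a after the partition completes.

4 4 4 4 2 4 6 6 6 6

pivot = a[9] = 4; i = -1
j=0: a[0]=4 ≤ 4 → i=0, swap a[0],a[0] (no change) → 4 6 6 4 4 6 4 2 6 4
j=1: a[1]=6 > 4 → no swap
j=2: a[2]=6 > 4 → no swap
j=3: a[3]=4 ≤ 4 → i=1, swap a[1],a[3] → 4 4 6 6 4 6 4 2 6 4
j=4: a[4]=4 ≤ 4 → i=2, swap a[2],a[4] → 4 4 4 6 6 6 4 2 6 4
j=5: a[5]=6 > 4 → no swap
j=6: a[6]=4 ≤ 4 → i=3, swap a[3],a[6] → 4 4 4 4 6 6 6 2 6 4
j=7: a[7]=2 ≤ 4 → i=4, swap a[4],a[7] → 4 4 4 4 2 6 6 6 6 4
j=8: a[8]=6 > 4 → no swap
final swap a[5],a[9] → 4 4 4 4 2 4 6 6 6 6; return 5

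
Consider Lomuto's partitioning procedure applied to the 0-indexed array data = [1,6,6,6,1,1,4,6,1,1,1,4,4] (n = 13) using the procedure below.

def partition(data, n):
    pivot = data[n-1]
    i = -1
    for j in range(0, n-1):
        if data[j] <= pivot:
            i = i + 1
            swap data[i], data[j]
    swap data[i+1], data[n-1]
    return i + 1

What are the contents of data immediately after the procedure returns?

pivot=4, i=-1
j=0: 1≤4, i=0, swap(0,0) ⇒ [1,6,6,6,1,1,4,6,1,1,1,4,4]
j=1: 6>4, skip
j=2: 6>4, skip
j=3: 6>4, skip
j=4: 1≤4, i=1, swap(1,4) ⇒ [1,1,6,6,6,1,4,6,1,1,1,4,4]
j=5: 1≤4, i=2, swap(2,5) ⇒ [1,1,1,6,6,6,4,6,1,1,1,4,4]
j=6: 4≤4, i=3, swap(3,6) ⇒ [1,1,1,4,6,6,6,6,1,1,1,4,4]
j=7: 6>4, skip
j=8: 1≤4, i=4, swap(4,8) ⇒ [1,1,1,4,1,6,6,6,6,1,1,4,4]
j=9: 1≤4, i=5, swap(5,9) ⇒ [1,1,1,4,1,1,6,6,6,6,1,4,4]
j=10: 1≤4, i=6, swap(6,10) ⇒ [1,1,1,4,1,1,1,6,6,6,6,4,4]
j=11: 4≤4, i=7, swap(7,11) ⇒ [1,1,1,4,1,1,1,4,6,6,6,6,4]
swap(8,12) ⇒ [1,1,1,4,1,1,1,4,4,6,6,6,6]; return 8

[1,1,1,4,1,1,1,4,4,6,6,6,6]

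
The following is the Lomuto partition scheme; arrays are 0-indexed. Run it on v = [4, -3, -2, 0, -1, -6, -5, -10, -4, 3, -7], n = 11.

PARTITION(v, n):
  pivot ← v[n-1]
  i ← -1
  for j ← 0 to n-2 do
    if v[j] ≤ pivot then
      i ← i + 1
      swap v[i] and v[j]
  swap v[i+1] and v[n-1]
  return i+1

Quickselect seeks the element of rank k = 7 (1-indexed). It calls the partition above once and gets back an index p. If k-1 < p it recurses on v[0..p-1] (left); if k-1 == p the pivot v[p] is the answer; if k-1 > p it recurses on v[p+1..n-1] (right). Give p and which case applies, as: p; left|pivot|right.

1; right

pivot = v[10] = -7; i = -1
j=0: v[0]=4 > -7 → no swap
j=1: v[1]=-3 > -7 → no swap
j=2: v[2]=-2 > -7 → no swap
j=3: v[3]=0 > -7 → no swap
j=4: v[4]=-1 > -7 → no swap
j=5: v[5]=-6 > -7 → no swap
j=6: v[6]=-5 > -7 → no swap
j=7: v[7]=-10 ≤ -7 → i=0, swap v[0],v[7] → [-10, -3, -2, 0, -1, -6, -5, 4, -4, 3, -7]
j=8: v[8]=-4 > -7 → no swap
j=9: v[9]=3 > -7 → no swap
final swap v[1],v[10] → [-10, -7, -2, 0, -1, -6, -5, 4, -4, 3, -3]; return 1
p = 1; k-1 = 6 > 1 ⇒ right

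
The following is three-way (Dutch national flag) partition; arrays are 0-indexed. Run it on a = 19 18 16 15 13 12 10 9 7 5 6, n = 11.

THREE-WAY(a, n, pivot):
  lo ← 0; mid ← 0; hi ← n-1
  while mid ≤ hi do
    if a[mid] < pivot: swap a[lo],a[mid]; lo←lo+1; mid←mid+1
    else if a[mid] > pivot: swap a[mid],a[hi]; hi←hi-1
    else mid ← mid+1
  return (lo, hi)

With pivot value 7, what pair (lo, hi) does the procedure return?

lo=0 mid=0 hi=10
19>7: swap(0,10), hi=9 ⇒ 6 18 16 15 13 12 10 9 7 5 19
6<7: swap(0,0), lo=1 mid=1 ⇒ 6 18 16 15 13 12 10 9 7 5 19
18>7: swap(1,9), hi=8 ⇒ 6 5 16 15 13 12 10 9 7 18 19
5<7: swap(1,1), lo=2 mid=2 ⇒ 6 5 16 15 13 12 10 9 7 18 19
16>7: swap(2,8), hi=7 ⇒ 6 5 7 15 13 12 10 9 16 18 19
7=7: mid=3
15>7: swap(3,7), hi=6 ⇒ 6 5 7 9 13 12 10 15 16 18 19
9>7: swap(3,6), hi=5 ⇒ 6 5 7 10 13 12 9 15 16 18 19
10>7: swap(3,5), hi=4 ⇒ 6 5 7 12 13 10 9 15 16 18 19
12>7: swap(3,4), hi=3 ⇒ 6 5 7 13 12 10 9 15 16 18 19
13>7: swap(3,3), hi=2 ⇒ 6 5 7 13 12 10 9 15 16 18 19
done. lo=2 hi=2; a=6 5 7 13 12 10 9 15 16 18 19

(2, 2)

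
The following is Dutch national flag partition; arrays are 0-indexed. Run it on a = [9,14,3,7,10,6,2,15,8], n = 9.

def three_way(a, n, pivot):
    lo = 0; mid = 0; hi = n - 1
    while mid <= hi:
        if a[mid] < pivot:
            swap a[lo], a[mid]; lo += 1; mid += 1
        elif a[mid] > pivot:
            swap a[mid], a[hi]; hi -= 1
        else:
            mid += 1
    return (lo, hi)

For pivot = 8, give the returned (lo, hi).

pivot = 8; lo=0, mid=0, hi=8
a[mid]=9>8: swap a[0],a[8]; hi=7 → [8,14,3,7,10,6,2,15,9]
a[mid]=8=8: mid=1
a[mid]=14>8: swap a[1],a[7]; hi=6 → [8,15,3,7,10,6,2,14,9]
a[mid]=15>8: swap a[1],a[6]; hi=5 → [8,2,3,7,10,6,15,14,9]
a[mid]=2<8: swap a[0],a[1]; lo=1,mid=2 → [2,8,3,7,10,6,15,14,9]
a[mid]=3<8: swap a[1],a[2]; lo=2,mid=3 → [2,3,8,7,10,6,15,14,9]
a[mid]=7<8: swap a[2],a[3]; lo=3,mid=4 → [2,3,7,8,10,6,15,14,9]
a[mid]=10>8: swap a[4],a[5]; hi=4 → [2,3,7,8,6,10,15,14,9]
a[mid]=6<8: swap a[3],a[4]; lo=4,mid=5 → [2,3,7,6,8,10,15,14,9]
end: lo=4, hi=4; a = [2,3,7,6,8,10,15,14,9]

(4, 4)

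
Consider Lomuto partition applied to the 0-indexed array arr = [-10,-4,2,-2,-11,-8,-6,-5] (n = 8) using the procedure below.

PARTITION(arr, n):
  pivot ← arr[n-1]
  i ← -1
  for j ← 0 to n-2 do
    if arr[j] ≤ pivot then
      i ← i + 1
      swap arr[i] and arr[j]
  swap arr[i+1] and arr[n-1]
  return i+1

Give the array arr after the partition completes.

pivot = arr[7] = -5; i = -1
j=0: arr[0]=-10 ≤ -5 → i=0, swap arr[0],arr[0] (no change) → [-10,-4,2,-2,-11,-8,-6,-5]
j=1: arr[1]=-4 > -5 → no swap
j=2: arr[2]=2 > -5 → no swap
j=3: arr[3]=-2 > -5 → no swap
j=4: arr[4]=-11 ≤ -5 → i=1, swap arr[1],arr[4] → [-10,-11,2,-2,-4,-8,-6,-5]
j=5: arr[5]=-8 ≤ -5 → i=2, swap arr[2],arr[5] → [-10,-11,-8,-2,-4,2,-6,-5]
j=6: arr[6]=-6 ≤ -5 → i=3, swap arr[3],arr[6] → [-10,-11,-8,-6,-4,2,-2,-5]
final swap arr[4],arr[7] → [-10,-11,-8,-6,-5,2,-2,-4]; return 4

[-10,-11,-8,-6,-5,2,-2,-4]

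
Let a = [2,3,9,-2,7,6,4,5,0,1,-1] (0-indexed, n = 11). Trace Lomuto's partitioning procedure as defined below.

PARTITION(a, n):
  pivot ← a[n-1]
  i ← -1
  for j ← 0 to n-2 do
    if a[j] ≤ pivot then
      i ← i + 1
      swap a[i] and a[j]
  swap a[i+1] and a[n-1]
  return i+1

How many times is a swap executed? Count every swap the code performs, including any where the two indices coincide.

2

pivot = a[10] = -1; i = -1
j=0: a[0]=2 > -1 → no swap
j=1: a[1]=3 > -1 → no swap
j=2: a[2]=9 > -1 → no swap
j=3: a[3]=-2 ≤ -1 → i=0, swap a[0],a[3] → [-2,3,9,2,7,6,4,5,0,1,-1]
j=4: a[4]=7 > -1 → no swap
j=5: a[5]=6 > -1 → no swap
j=6: a[6]=4 > -1 → no swap
j=7: a[7]=5 > -1 → no swap
j=8: a[8]=0 > -1 → no swap
j=9: a[9]=1 > -1 → no swap
final swap a[1],a[10] → [-2,-1,9,2,7,6,4,5,0,1,3]; return 1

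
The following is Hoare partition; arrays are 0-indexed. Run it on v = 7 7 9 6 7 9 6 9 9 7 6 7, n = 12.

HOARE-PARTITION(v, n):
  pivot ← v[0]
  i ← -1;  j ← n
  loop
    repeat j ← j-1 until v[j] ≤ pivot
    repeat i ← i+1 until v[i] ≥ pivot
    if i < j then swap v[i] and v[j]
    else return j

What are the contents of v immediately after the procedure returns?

7 6 7 6 6 9 7 9 9 9 7 7

pivot=7
j stops at 11 (7), i stops at 0 (7); swap ⇒ 7 7 9 6 7 9 6 9 9 7 6 7
j stops at 10 (6), i stops at 1 (7); swap ⇒ 7 6 9 6 7 9 6 9 9 7 7 7
j stops at 9 (7), i stops at 2 (9); swap ⇒ 7 6 7 6 7 9 6 9 9 9 7 7
j stops at 6 (6), i stops at 4 (7); swap ⇒ 7 6 7 6 6 9 7 9 9 9 7 7
j stops at 4, i stops at 5; i≥j ⇒ return 4. v=7 6 7 6 6 9 7 9 9 9 7 7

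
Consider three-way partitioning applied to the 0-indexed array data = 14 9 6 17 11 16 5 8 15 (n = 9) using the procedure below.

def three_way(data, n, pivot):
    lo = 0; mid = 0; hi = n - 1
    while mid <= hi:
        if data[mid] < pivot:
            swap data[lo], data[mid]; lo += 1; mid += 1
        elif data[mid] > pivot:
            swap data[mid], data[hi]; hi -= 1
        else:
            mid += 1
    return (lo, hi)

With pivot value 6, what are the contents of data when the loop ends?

pivot = 6; lo=0, mid=0, hi=8
data[mid]=14>6: swap data[0],data[8]; hi=7 → 15 9 6 17 11 16 5 8 14
data[mid]=15>6: swap data[0],data[7]; hi=6 → 8 9 6 17 11 16 5 15 14
data[mid]=8>6: swap data[0],data[6]; hi=5 → 5 9 6 17 11 16 8 15 14
data[mid]=5<6: swap data[0],data[0]; lo=1,mid=1 → 5 9 6 17 11 16 8 15 14
data[mid]=9>6: swap data[1],data[5]; hi=4 → 5 16 6 17 11 9 8 15 14
data[mid]=16>6: swap data[1],data[4]; hi=3 → 5 11 6 17 16 9 8 15 14
data[mid]=11>6: swap data[1],data[3]; hi=2 → 5 17 6 11 16 9 8 15 14
data[mid]=17>6: swap data[1],data[2]; hi=1 → 5 6 17 11 16 9 8 15 14
data[mid]=6=6: mid=2
end: lo=1, hi=1; data = 5 6 17 11 16 9 8 15 14

5 6 17 11 16 9 8 15 14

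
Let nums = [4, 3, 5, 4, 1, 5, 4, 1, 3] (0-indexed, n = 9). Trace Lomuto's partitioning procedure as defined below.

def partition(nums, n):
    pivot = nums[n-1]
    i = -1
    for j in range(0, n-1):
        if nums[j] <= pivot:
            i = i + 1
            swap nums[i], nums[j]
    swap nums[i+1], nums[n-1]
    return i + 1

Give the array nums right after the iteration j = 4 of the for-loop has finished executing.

pivot=3, i=-1
j=0: 4>3, skip
j=1: 3≤3, i=0, swap(0,1) ⇒ [3, 4, 5, 4, 1, 5, 4, 1, 3]
j=2: 5>3, skip
j=3: 4>3, skip
j=4: 1≤3, i=1, swap(1,4) ⇒ [3, 1, 5, 4, 4, 5, 4, 1, 3]
(after j=4) nums = [3, 1, 5, 4, 4, 5, 4, 1, 3]

[3, 1, 5, 4, 4, 5, 4, 1, 3]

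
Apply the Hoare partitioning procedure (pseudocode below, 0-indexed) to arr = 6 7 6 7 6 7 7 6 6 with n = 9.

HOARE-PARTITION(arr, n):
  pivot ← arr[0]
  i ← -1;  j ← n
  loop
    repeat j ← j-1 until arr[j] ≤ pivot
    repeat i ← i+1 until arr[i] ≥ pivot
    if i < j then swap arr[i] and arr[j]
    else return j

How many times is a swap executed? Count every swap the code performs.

pivot = arr[0] = 6; i = -1, j = 9
j→8 (arr[8]=6≤6), i→0 (arr[0]=6≥6); i<j, swap → 6 7 6 7 6 7 7 6 6
j→7 (arr[7]=6≤6), i→1 (arr[1]=7≥6); i<j, swap → 6 6 6 7 6 7 7 7 6
j→4 (arr[4]=6≤6), i→2 (arr[2]=6≥6); i<j, swap → 6 6 6 7 6 7 7 7 6
j→2, i→3; i≥j, return j=2. arr = 6 6 6 7 6 7 7 7 6

3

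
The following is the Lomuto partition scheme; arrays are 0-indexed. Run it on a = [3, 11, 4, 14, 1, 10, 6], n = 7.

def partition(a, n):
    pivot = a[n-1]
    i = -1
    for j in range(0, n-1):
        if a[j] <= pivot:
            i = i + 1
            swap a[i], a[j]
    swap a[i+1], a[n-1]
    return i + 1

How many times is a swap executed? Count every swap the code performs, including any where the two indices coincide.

4

pivot = a[6] = 6; i = -1
j=0: a[0]=3 ≤ 6 → i=0, swap a[0],a[0] (no change) → [3, 11, 4, 14, 1, 10, 6]
j=1: a[1]=11 > 6 → no swap
j=2: a[2]=4 ≤ 6 → i=1, swap a[1],a[2] → [3, 4, 11, 14, 1, 10, 6]
j=3: a[3]=14 > 6 → no swap
j=4: a[4]=1 ≤ 6 → i=2, swap a[2],a[4] → [3, 4, 1, 14, 11, 10, 6]
j=5: a[5]=10 > 6 → no swap
final swap a[3],a[6] → [3, 4, 1, 6, 11, 10, 14]; return 3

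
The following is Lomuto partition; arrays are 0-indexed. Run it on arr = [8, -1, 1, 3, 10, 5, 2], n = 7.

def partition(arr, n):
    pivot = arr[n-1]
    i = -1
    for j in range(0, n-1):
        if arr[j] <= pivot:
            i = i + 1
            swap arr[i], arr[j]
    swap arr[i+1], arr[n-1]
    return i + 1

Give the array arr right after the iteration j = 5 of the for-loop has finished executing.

pivot=2, i=-1
j=0: 8>2, skip
j=1: -1≤2, i=0, swap(0,1) ⇒ [-1, 8, 1, 3, 10, 5, 2]
j=2: 1≤2, i=1, swap(1,2) ⇒ [-1, 1, 8, 3, 10, 5, 2]
j=3: 3>2, skip
j=4: 10>2, skip
j=5: 5>2, skip
(after j=5) arr = [-1, 1, 8, 3, 10, 5, 2]

[-1, 1, 8, 3, 10, 5, 2]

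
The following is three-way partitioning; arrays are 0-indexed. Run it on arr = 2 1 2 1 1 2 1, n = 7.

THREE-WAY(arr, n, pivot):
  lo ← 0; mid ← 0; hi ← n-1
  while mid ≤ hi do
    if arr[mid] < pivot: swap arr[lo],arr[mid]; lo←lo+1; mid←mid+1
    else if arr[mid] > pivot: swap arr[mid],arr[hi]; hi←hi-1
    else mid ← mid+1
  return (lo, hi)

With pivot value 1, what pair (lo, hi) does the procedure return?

lo=0 mid=0 hi=6
2>1: swap(0,6), hi=5 ⇒ 1 1 2 1 1 2 2
1=1: mid=1
1=1: mid=2
2>1: swap(2,5), hi=4 ⇒ 1 1 2 1 1 2 2
2>1: swap(2,4), hi=3 ⇒ 1 1 1 1 2 2 2
1=1: mid=3
1=1: mid=4
done. lo=0 hi=3; arr=1 1 1 1 2 2 2

(0, 3)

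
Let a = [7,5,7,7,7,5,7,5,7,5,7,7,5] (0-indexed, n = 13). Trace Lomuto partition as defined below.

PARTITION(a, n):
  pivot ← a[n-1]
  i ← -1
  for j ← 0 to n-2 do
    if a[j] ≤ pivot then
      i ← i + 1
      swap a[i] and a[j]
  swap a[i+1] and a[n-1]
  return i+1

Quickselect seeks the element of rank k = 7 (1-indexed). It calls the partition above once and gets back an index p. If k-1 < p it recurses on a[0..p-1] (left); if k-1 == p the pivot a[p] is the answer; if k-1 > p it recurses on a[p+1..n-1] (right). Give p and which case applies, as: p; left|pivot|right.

pivot=5, i=-1
j=0: 7>5, skip
j=1: 5≤5, i=0, swap(0,1) ⇒ [5,7,7,7,7,5,7,5,7,5,7,7,5]
j=2: 7>5, skip
j=3: 7>5, skip
j=4: 7>5, skip
j=5: 5≤5, i=1, swap(1,5) ⇒ [5,5,7,7,7,7,7,5,7,5,7,7,5]
j=6: 7>5, skip
j=7: 5≤5, i=2, swap(2,7) ⇒ [5,5,5,7,7,7,7,7,7,5,7,7,5]
j=8: 7>5, skip
j=9: 5≤5, i=3, swap(3,9) ⇒ [5,5,5,5,7,7,7,7,7,7,7,7,5]
j=10: 7>5, skip
j=11: 7>5, skip
swap(4,12) ⇒ [5,5,5,5,5,7,7,7,7,7,7,7,7]; return 4
p = 4; k-1 = 6 > 4 ⇒ right

4; right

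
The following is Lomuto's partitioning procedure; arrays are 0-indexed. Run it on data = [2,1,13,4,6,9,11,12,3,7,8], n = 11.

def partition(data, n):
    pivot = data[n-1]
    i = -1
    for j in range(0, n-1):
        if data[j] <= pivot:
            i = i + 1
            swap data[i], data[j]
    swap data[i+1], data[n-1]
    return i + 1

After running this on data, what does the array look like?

[2,1,4,6,3,7,8,12,13,9,11]

pivot = data[10] = 8; i = -1
j=0: data[0]=2 ≤ 8 → i=0, swap data[0],data[0] (no change) → [2,1,13,4,6,9,11,12,3,7,8]
j=1: data[1]=1 ≤ 8 → i=1, swap data[1],data[1] (no change) → [2,1,13,4,6,9,11,12,3,7,8]
j=2: data[2]=13 > 8 → no swap
j=3: data[3]=4 ≤ 8 → i=2, swap data[2],data[3] → [2,1,4,13,6,9,11,12,3,7,8]
j=4: data[4]=6 ≤ 8 → i=3, swap data[3],data[4] → [2,1,4,6,13,9,11,12,3,7,8]
j=5: data[5]=9 > 8 → no swap
j=6: data[6]=11 > 8 → no swap
j=7: data[7]=12 > 8 → no swap
j=8: data[8]=3 ≤ 8 → i=4, swap data[4],data[8] → [2,1,4,6,3,9,11,12,13,7,8]
j=9: data[9]=7 ≤ 8 → i=5, swap data[5],data[9] → [2,1,4,6,3,7,11,12,13,9,8]
final swap data[6],data[10] → [2,1,4,6,3,7,8,12,13,9,11]; return 6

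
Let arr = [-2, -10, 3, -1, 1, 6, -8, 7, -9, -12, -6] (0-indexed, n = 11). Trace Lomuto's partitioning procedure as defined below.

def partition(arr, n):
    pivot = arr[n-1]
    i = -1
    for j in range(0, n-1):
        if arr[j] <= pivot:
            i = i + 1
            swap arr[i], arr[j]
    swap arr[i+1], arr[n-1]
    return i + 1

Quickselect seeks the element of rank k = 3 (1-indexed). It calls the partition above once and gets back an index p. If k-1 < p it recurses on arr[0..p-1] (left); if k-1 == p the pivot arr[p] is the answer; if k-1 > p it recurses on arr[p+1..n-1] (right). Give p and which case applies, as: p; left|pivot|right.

4; left

pivot=-6, i=-1
j=0: -2>-6, skip
j=1: -10≤-6, i=0, swap(0,1) ⇒ [-10, -2, 3, -1, 1, 6, -8, 7, -9, -12, -6]
j=2: 3>-6, skip
j=3: -1>-6, skip
j=4: 1>-6, skip
j=5: 6>-6, skip
j=6: -8≤-6, i=1, swap(1,6) ⇒ [-10, -8, 3, -1, 1, 6, -2, 7, -9, -12, -6]
j=7: 7>-6, skip
j=8: -9≤-6, i=2, swap(2,8) ⇒ [-10, -8, -9, -1, 1, 6, -2, 7, 3, -12, -6]
j=9: -12≤-6, i=3, swap(3,9) ⇒ [-10, -8, -9, -12, 1, 6, -2, 7, 3, -1, -6]
swap(4,10) ⇒ [-10, -8, -9, -12, -6, 6, -2, 7, 3, -1, 1]; return 4
p = 4; k-1 = 2 < 4 ⇒ left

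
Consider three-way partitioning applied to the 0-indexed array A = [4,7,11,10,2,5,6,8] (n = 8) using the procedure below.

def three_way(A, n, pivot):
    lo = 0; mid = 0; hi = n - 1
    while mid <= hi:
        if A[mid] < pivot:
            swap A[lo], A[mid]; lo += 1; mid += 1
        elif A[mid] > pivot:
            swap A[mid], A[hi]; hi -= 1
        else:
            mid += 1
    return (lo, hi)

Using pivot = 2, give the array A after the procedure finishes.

pivot = 2; lo=0, mid=0, hi=7
A[mid]=4>2: swap A[0],A[7]; hi=6 → [8,7,11,10,2,5,6,4]
A[mid]=8>2: swap A[0],A[6]; hi=5 → [6,7,11,10,2,5,8,4]
A[mid]=6>2: swap A[0],A[5]; hi=4 → [5,7,11,10,2,6,8,4]
A[mid]=5>2: swap A[0],A[4]; hi=3 → [2,7,11,10,5,6,8,4]
A[mid]=2=2: mid=1
A[mid]=7>2: swap A[1],A[3]; hi=2 → [2,10,11,7,5,6,8,4]
A[mid]=10>2: swap A[1],A[2]; hi=1 → [2,11,10,7,5,6,8,4]
A[mid]=11>2: swap A[1],A[1]; hi=0 → [2,11,10,7,5,6,8,4]
end: lo=0, hi=0; A = [2,11,10,7,5,6,8,4]

[2,11,10,7,5,6,8,4]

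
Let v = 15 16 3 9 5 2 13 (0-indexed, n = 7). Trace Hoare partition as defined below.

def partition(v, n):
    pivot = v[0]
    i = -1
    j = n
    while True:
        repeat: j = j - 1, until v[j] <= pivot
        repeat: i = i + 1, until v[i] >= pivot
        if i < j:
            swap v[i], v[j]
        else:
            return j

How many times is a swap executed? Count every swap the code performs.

pivot=15
j stops at 6 (13), i stops at 0 (15); swap ⇒ 13 16 3 9 5 2 15
j stops at 5 (2), i stops at 1 (16); swap ⇒ 13 2 3 9 5 16 15
j stops at 4, i stops at 5; i≥j ⇒ return 4. v=13 2 3 9 5 16 15

2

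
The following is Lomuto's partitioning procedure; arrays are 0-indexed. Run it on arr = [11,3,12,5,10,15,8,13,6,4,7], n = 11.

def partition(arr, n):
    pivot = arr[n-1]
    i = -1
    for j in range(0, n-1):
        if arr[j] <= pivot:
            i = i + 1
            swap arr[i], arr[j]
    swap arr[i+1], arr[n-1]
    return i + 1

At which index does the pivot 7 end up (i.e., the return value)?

pivot = arr[10] = 7; i = -1
j=0: arr[0]=11 > 7 → no swap
j=1: arr[1]=3 ≤ 7 → i=0, swap arr[0],arr[1] → [3,11,12,5,10,15,8,13,6,4,7]
j=2: arr[2]=12 > 7 → no swap
j=3: arr[3]=5 ≤ 7 → i=1, swap arr[1],arr[3] → [3,5,12,11,10,15,8,13,6,4,7]
j=4: arr[4]=10 > 7 → no swap
j=5: arr[5]=15 > 7 → no swap
j=6: arr[6]=8 > 7 → no swap
j=7: arr[7]=13 > 7 → no swap
j=8: arr[8]=6 ≤ 7 → i=2, swap arr[2],arr[8] → [3,5,6,11,10,15,8,13,12,4,7]
j=9: arr[9]=4 ≤ 7 → i=3, swap arr[3],arr[9] → [3,5,6,4,10,15,8,13,12,11,7]
final swap arr[4],arr[10] → [3,5,6,4,7,15,8,13,12,11,10]; return 4

4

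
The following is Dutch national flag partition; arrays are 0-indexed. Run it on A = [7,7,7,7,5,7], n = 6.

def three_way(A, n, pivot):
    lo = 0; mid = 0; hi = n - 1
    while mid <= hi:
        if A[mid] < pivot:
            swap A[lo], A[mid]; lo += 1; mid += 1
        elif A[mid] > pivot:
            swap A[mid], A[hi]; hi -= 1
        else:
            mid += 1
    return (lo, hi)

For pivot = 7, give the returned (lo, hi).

lo=0 mid=0 hi=5
7=7: mid=1
7=7: mid=2
7=7: mid=3
7=7: mid=4
5<7: swap(0,4), lo=1 mid=5 ⇒ [5,7,7,7,7,7]
7=7: mid=6
done. lo=1 hi=5; A=[5,7,7,7,7,7]

(1, 5)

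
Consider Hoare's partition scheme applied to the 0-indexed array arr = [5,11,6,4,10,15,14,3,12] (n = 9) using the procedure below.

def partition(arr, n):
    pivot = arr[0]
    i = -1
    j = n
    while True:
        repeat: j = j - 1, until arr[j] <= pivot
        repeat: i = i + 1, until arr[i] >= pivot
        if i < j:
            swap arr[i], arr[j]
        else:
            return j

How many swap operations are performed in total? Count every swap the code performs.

pivot=5
j stops at 7 (3), i stops at 0 (5); swap ⇒ [3,11,6,4,10,15,14,5,12]
j stops at 3 (4), i stops at 1 (11); swap ⇒ [3,4,6,11,10,15,14,5,12]
j stops at 1, i stops at 2; i≥j ⇒ return 1. arr=[3,4,6,11,10,15,14,5,12]

2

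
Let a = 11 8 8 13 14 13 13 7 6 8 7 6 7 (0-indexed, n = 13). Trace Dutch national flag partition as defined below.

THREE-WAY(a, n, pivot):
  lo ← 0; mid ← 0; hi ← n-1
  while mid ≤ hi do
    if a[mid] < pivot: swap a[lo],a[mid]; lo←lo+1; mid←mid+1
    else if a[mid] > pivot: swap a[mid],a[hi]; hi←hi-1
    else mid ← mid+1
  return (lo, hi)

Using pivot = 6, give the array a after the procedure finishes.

6 6 13 14 13 13 7 8 8 7 8 7 11

lo=0 mid=0 hi=12
11>6: swap(0,12), hi=11 ⇒ 7 8 8 13 14 13 13 7 6 8 7 6 11
7>6: swap(0,11), hi=10 ⇒ 6 8 8 13 14 13 13 7 6 8 7 7 11
6=6: mid=1
8>6: swap(1,10), hi=9 ⇒ 6 7 8 13 14 13 13 7 6 8 8 7 11
7>6: swap(1,9), hi=8 ⇒ 6 8 8 13 14 13 13 7 6 7 8 7 11
8>6: swap(1,8), hi=7 ⇒ 6 6 8 13 14 13 13 7 8 7 8 7 11
6=6: mid=2
8>6: swap(2,7), hi=6 ⇒ 6 6 7 13 14 13 13 8 8 7 8 7 11
7>6: swap(2,6), hi=5 ⇒ 6 6 13 13 14 13 7 8 8 7 8 7 11
13>6: swap(2,5), hi=4 ⇒ 6 6 13 13 14 13 7 8 8 7 8 7 11
13>6: swap(2,4), hi=3 ⇒ 6 6 14 13 13 13 7 8 8 7 8 7 11
14>6: swap(2,3), hi=2 ⇒ 6 6 13 14 13 13 7 8 8 7 8 7 11
13>6: swap(2,2), hi=1 ⇒ 6 6 13 14 13 13 7 8 8 7 8 7 11
done. lo=0 hi=1; a=6 6 13 14 13 13 7 8 8 7 8 7 11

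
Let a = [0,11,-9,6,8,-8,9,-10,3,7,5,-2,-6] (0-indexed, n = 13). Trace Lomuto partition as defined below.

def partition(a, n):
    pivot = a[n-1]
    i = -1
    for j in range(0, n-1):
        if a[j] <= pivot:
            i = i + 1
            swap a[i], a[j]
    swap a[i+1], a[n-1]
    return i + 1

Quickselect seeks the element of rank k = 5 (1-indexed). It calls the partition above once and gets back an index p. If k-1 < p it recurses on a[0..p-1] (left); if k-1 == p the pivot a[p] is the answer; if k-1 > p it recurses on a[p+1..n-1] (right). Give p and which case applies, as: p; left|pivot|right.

pivot = a[12] = -6; i = -1
j=0: a[0]=0 > -6 → no swap
j=1: a[1]=11 > -6 → no swap
j=2: a[2]=-9 ≤ -6 → i=0, swap a[0],a[2] → [-9,11,0,6,8,-8,9,-10,3,7,5,-2,-6]
j=3: a[3]=6 > -6 → no swap
j=4: a[4]=8 > -6 → no swap
j=5: a[5]=-8 ≤ -6 → i=1, swap a[1],a[5] → [-9,-8,0,6,8,11,9,-10,3,7,5,-2,-6]
j=6: a[6]=9 > -6 → no swap
j=7: a[7]=-10 ≤ -6 → i=2, swap a[2],a[7] → [-9,-8,-10,6,8,11,9,0,3,7,5,-2,-6]
j=8: a[8]=3 > -6 → no swap
j=9: a[9]=7 > -6 → no swap
j=10: a[10]=5 > -6 → no swap
j=11: a[11]=-2 > -6 → no swap
final swap a[3],a[12] → [-9,-8,-10,-6,8,11,9,0,3,7,5,-2,6]; return 3
p = 3; k-1 = 4 > 3 ⇒ right

3; right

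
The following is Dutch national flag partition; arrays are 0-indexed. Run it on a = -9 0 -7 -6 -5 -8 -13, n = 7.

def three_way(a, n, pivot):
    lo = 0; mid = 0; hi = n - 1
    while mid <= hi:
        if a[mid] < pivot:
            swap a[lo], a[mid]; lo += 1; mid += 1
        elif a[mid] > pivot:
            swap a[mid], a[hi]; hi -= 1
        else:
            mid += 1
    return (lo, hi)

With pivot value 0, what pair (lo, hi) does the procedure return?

lo=0 mid=0 hi=6
-9<0: swap(0,0), lo=1 mid=1 ⇒ -9 0 -7 -6 -5 -8 -13
0=0: mid=2
-7<0: swap(1,2), lo=2 mid=3 ⇒ -9 -7 0 -6 -5 -8 -13
-6<0: swap(2,3), lo=3 mid=4 ⇒ -9 -7 -6 0 -5 -8 -13
-5<0: swap(3,4), lo=4 mid=5 ⇒ -9 -7 -6 -5 0 -8 -13
-8<0: swap(4,5), lo=5 mid=6 ⇒ -9 -7 -6 -5 -8 0 -13
-13<0: swap(5,6), lo=6 mid=7 ⇒ -9 -7 -6 -5 -8 -13 0
done. lo=6 hi=6; a=-9 -7 -6 -5 -8 -13 0

(6, 6)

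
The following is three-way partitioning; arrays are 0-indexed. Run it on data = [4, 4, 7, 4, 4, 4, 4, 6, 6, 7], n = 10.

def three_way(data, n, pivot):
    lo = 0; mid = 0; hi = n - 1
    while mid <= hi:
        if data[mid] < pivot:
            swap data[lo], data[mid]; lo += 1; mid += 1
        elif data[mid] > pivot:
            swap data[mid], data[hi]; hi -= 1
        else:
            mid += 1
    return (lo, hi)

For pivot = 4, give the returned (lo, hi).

lo=0 mid=0 hi=9
4=4: mid=1
4=4: mid=2
7>4: swap(2,9), hi=8 ⇒ [4, 4, 7, 4, 4, 4, 4, 6, 6, 7]
7>4: swap(2,8), hi=7 ⇒ [4, 4, 6, 4, 4, 4, 4, 6, 7, 7]
6>4: swap(2,7), hi=6 ⇒ [4, 4, 6, 4, 4, 4, 4, 6, 7, 7]
6>4: swap(2,6), hi=5 ⇒ [4, 4, 4, 4, 4, 4, 6, 6, 7, 7]
4=4: mid=3
4=4: mid=4
4=4: mid=5
4=4: mid=6
done. lo=0 hi=5; data=[4, 4, 4, 4, 4, 4, 6, 6, 7, 7]

(0, 5)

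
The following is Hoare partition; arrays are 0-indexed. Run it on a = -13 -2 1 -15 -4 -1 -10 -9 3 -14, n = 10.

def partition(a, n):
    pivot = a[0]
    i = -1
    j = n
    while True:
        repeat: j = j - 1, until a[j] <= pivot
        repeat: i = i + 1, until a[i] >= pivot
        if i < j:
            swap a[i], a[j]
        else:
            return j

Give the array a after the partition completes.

-14 -15 1 -2 -4 -1 -10 -9 3 -13

pivot = a[0] = -13; i = -1, j = 10
j→9 (a[9]=-14≤-13), i→0 (a[0]=-13≥-13); i<j, swap → -14 -2 1 -15 -4 -1 -10 -9 3 -13
j→3 (a[3]=-15≤-13), i→1 (a[1]=-2≥-13); i<j, swap → -14 -15 1 -2 -4 -1 -10 -9 3 -13
j→1, i→2; i≥j, return j=1. a = -14 -15 1 -2 -4 -1 -10 -9 3 -13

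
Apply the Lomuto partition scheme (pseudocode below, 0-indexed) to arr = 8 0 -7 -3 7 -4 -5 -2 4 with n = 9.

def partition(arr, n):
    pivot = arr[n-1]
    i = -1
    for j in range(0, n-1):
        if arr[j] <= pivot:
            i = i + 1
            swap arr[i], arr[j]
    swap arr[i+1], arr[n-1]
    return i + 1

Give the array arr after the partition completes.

0 -7 -3 -4 -5 -2 4 8 7

pivot = arr[8] = 4; i = -1
j=0: arr[0]=8 > 4 → no swap
j=1: arr[1]=0 ≤ 4 → i=0, swap arr[0],arr[1] → 0 8 -7 -3 7 -4 -5 -2 4
j=2: arr[2]=-7 ≤ 4 → i=1, swap arr[1],arr[2] → 0 -7 8 -3 7 -4 -5 -2 4
j=3: arr[3]=-3 ≤ 4 → i=2, swap arr[2],arr[3] → 0 -7 -3 8 7 -4 -5 -2 4
j=4: arr[4]=7 > 4 → no swap
j=5: arr[5]=-4 ≤ 4 → i=3, swap arr[3],arr[5] → 0 -7 -3 -4 7 8 -5 -2 4
j=6: arr[6]=-5 ≤ 4 → i=4, swap arr[4],arr[6] → 0 -7 -3 -4 -5 8 7 -2 4
j=7: arr[7]=-2 ≤ 4 → i=5, swap arr[5],arr[7] → 0 -7 -3 -4 -5 -2 7 8 4
final swap arr[6],arr[8] → 0 -7 -3 -4 -5 -2 4 8 7; return 6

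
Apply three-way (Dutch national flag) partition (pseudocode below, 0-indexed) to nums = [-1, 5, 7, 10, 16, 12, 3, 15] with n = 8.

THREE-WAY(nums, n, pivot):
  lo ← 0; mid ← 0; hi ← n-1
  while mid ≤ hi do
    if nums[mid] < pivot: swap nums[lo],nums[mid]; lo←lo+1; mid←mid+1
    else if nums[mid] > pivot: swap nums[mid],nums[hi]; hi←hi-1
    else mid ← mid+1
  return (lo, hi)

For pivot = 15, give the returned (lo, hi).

lo=0 mid=0 hi=7
-1<15: swap(0,0), lo=1 mid=1 ⇒ [-1, 5, 7, 10, 16, 12, 3, 15]
5<15: swap(1,1), lo=2 mid=2 ⇒ [-1, 5, 7, 10, 16, 12, 3, 15]
7<15: swap(2,2), lo=3 mid=3 ⇒ [-1, 5, 7, 10, 16, 12, 3, 15]
10<15: swap(3,3), lo=4 mid=4 ⇒ [-1, 5, 7, 10, 16, 12, 3, 15]
16>15: swap(4,7), hi=6 ⇒ [-1, 5, 7, 10, 15, 12, 3, 16]
15=15: mid=5
12<15: swap(4,5), lo=5 mid=6 ⇒ [-1, 5, 7, 10, 12, 15, 3, 16]
3<15: swap(5,6), lo=6 mid=7 ⇒ [-1, 5, 7, 10, 12, 3, 15, 16]
done. lo=6 hi=6; nums=[-1, 5, 7, 10, 12, 3, 15, 16]

(6, 6)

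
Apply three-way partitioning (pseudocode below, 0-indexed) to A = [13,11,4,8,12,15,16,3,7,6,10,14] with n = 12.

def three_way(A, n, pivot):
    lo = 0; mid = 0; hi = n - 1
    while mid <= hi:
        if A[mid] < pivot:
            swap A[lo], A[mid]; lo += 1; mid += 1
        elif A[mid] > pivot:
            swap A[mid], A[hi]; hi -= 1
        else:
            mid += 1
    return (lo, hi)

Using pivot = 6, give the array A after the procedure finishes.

[3,4,6,12,15,16,8,7,11,10,14,13]

lo=0 mid=0 hi=11
13>6: swap(0,11), hi=10 ⇒ [14,11,4,8,12,15,16,3,7,6,10,13]
14>6: swap(0,10), hi=9 ⇒ [10,11,4,8,12,15,16,3,7,6,14,13]
10>6: swap(0,9), hi=8 ⇒ [6,11,4,8,12,15,16,3,7,10,14,13]
6=6: mid=1
11>6: swap(1,8), hi=7 ⇒ [6,7,4,8,12,15,16,3,11,10,14,13]
7>6: swap(1,7), hi=6 ⇒ [6,3,4,8,12,15,16,7,11,10,14,13]
3<6: swap(0,1), lo=1 mid=2 ⇒ [3,6,4,8,12,15,16,7,11,10,14,13]
4<6: swap(1,2), lo=2 mid=3 ⇒ [3,4,6,8,12,15,16,7,11,10,14,13]
8>6: swap(3,6), hi=5 ⇒ [3,4,6,16,12,15,8,7,11,10,14,13]
16>6: swap(3,5), hi=4 ⇒ [3,4,6,15,12,16,8,7,11,10,14,13]
15>6: swap(3,4), hi=3 ⇒ [3,4,6,12,15,16,8,7,11,10,14,13]
12>6: swap(3,3), hi=2 ⇒ [3,4,6,12,15,16,8,7,11,10,14,13]
done. lo=2 hi=2; A=[3,4,6,12,15,16,8,7,11,10,14,13]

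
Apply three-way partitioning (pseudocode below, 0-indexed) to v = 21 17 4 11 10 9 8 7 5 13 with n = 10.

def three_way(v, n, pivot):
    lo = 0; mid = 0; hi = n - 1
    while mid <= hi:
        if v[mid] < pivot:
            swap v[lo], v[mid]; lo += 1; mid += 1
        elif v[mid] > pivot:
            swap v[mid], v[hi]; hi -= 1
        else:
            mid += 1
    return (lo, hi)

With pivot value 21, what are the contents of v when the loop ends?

pivot = 21; lo=0, mid=0, hi=9
v[mid]=21=21: mid=1
v[mid]=17<21: swap v[0],v[1]; lo=1,mid=2 → 17 21 4 11 10 9 8 7 5 13
v[mid]=4<21: swap v[1],v[2]; lo=2,mid=3 → 17 4 21 11 10 9 8 7 5 13
v[mid]=11<21: swap v[2],v[3]; lo=3,mid=4 → 17 4 11 21 10 9 8 7 5 13
v[mid]=10<21: swap v[3],v[4]; lo=4,mid=5 → 17 4 11 10 21 9 8 7 5 13
v[mid]=9<21: swap v[4],v[5]; lo=5,mid=6 → 17 4 11 10 9 21 8 7 5 13
v[mid]=8<21: swap v[5],v[6]; lo=6,mid=7 → 17 4 11 10 9 8 21 7 5 13
v[mid]=7<21: swap v[6],v[7]; lo=7,mid=8 → 17 4 11 10 9 8 7 21 5 13
v[mid]=5<21: swap v[7],v[8]; lo=8,mid=9 → 17 4 11 10 9 8 7 5 21 13
v[mid]=13<21: swap v[8],v[9]; lo=9,mid=10 → 17 4 11 10 9 8 7 5 13 21
end: lo=9, hi=9; v = 17 4 11 10 9 8 7 5 13 21

17 4 11 10 9 8 7 5 13 21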